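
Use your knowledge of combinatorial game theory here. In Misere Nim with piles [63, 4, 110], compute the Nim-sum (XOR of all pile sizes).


We need the XOR (exclusive or) of all pile sizes.
After XOR-ing pile 1 (size 63): 0 XOR 63 = 63
After XOR-ing pile 2 (size 4): 63 XOR 4 = 59
After XOR-ing pile 3 (size 110): 59 XOR 110 = 85
The Nim-value of this position is 85.

85


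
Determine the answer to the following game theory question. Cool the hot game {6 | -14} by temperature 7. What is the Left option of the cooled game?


Original game: {6 | -14} (a switch {a | b} with a > b).
Cooling by t (for t below the temperature (a - b)/2 = 10) taxes each move by t: {a | b} cooled by t is {a - t | b + t}.
Cooling amount: t = 7
Cooled Left option: 6 - 7 = -1
Cooled Right option: -14 + 7 = -7
Cooled game: {-1 | -7}
Left option = -1

-1


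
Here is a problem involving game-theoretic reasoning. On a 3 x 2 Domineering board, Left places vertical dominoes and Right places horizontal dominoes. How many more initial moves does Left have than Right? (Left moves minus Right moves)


Board is 3 x 2 (rows x cols).
Left (vertical) placements: (rows-1) * cols = 2 * 2 = 4
Right (horizontal) placements: rows * (cols-1) = 3 * 1 = 3
Advantage = Left - Right = 4 - 3 = 1

1


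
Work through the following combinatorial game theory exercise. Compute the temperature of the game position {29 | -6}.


The game is {29 | -6}, a switch {a | b} with numbers a > b.
Cooling {a | b} by t gives {a - t | b + t}, which stops being hot when a - t = b + t, i.e. at t = (a - b)/2. So the temperature of a switch is (a - b)/2.
Temperature = (Left option - Right option) / 2
= (29 - (-6)) / 2
= 35 / 2
= 35/2

35/2


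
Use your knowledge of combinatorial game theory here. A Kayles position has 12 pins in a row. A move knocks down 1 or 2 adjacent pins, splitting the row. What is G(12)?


Kayles: a move removes 1 or 2 adjacent pins from a contiguous row.
Removing pins from a row of k leaves two independent rows (a, b) with a + b = k - 1 (one pin) or a + b = k - 2 (two pins); an end removal gives a = 0.
By Sprague-Grundy, G(k) = mex{ G(a) XOR G(b) } over all these splits. G(0) = 0.
G(1): splits (0,0):0^0=0 -> mex({0}) = 1
G(2): splits (0,1):0^1=1 (0,0):0^0=0 -> mex({0, 1}) = 2
G(3): splits (0,2):0^2=2 (1,1):1^1=0 (0,1):0^1=1 -> mex({0, 1, 2}) = 3
G(4): splits (0,3):0^3=3 (1,2):1^2=3 (0,2):0^2=2 (1,1):1^1=0 -> mex({0, 2, 3}) = 1
G(5): splits (0,4):0^1=1 (1,3):1^3=2 (2,2):2^2=0 (0,3):0^3=3 (1,2):1^2=3 -> mex({0, 1, 2, 3}) = 4
G(6) = mex({0, 1, 2, 4}) = 3
G(7) = mex({0, 1, 3, 4, 5}) = 2
G(8) = mex({0, 2, 3, 5, 6}) = 1
G(9) = mex({0, 1, 2, 3, 6, 7}) = 4
G(10) = mex({0, 1, 3, 4, 5, 7}) = 2
G(11) = mex({0, 1, 2, 3, 4, 5}) = 6
G(12) = mex({0, 1, 2, 3, 5, 6, 7}) = 4
Therefore G(12) = 4.

4


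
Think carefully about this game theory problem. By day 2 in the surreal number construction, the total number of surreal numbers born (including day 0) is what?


Day 0: {|} = 0 is born. Count = 1.
Day n: the number of surreal numbers born by day n is 2^(n+1) - 1.
By day 0: 2^1 - 1 = 1
By day 1: 2^2 - 1 = 3
By day 2: 2^3 - 1 = 7
By day 2: 7 surreal numbers.

7


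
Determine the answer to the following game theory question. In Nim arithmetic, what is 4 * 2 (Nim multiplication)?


Nim multiplication is bilinear over XOR: (u XOR v) * w = (u*w) XOR (v*w).
So we split each operand into its bit components and XOR the pairwise Nim products.
4 = 4 (as XOR of powers of 2).
2 = 2 (as XOR of powers of 2).
Using the standard Nim-product table on single bits:
  2*2 = 3,   2*4 = 8,   2*8 = 12,
  4*4 = 6,   4*8 = 11,  8*8 = 13,
and  1*x = x (identity), k*l = l*k (commutative).
Pairwise Nim products:
  4 * 2 = 8
XOR them: 8 = 8.
Result: 4 * 2 = 8 (in Nim).

8


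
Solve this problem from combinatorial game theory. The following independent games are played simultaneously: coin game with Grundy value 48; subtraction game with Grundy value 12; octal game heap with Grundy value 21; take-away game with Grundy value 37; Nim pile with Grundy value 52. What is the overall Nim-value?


By the Sprague-Grundy theorem, the Grundy value of a sum of games is the XOR of individual Grundy values.
coin game: Grundy value = 48. Running XOR: 0 XOR 48 = 48
subtraction game: Grundy value = 12. Running XOR: 48 XOR 12 = 60
octal game heap: Grundy value = 21. Running XOR: 60 XOR 21 = 41
take-away game: Grundy value = 37. Running XOR: 41 XOR 37 = 12
Nim pile: Grundy value = 52. Running XOR: 12 XOR 52 = 56
The combined Grundy value is 56.

56


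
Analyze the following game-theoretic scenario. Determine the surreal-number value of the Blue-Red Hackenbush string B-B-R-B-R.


Edges (from ground): B-B-R-B-R
By Berlekamp's sign-expansion rule, a Blue-Red Hackenbush stalk has the value of the surreal number whose sign sequence is the edge sequence with B -> + and R -> -.
Sign sequence: ++-+-
Trace the sign expansion in the surreal number tree, starting from 0:
Edge 1: B (sign +) -> bounds (0, +inf), value = 1
Edge 2: B (sign +) -> bounds (1, +inf), value = 2
Edge 3: R (sign -) -> bounds (1, 2), value = 3/2
Edge 4: B (sign +) -> bounds (3/2, 2), value = 7/4
Edge 5: R (sign -) -> bounds (3/2, 7/4), value = 13/8
Game value = 13/8

13/8


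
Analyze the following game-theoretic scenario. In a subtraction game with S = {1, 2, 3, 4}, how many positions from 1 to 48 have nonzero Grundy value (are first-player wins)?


Subtraction set S = {1, 2, 3, 4}, so G(n) = n mod 5.
G(n) = 0 when n is a multiple of 5.
Multiples of 5 in [1, 48]: 9
N-positions (nonzero Grundy) = 48 - 9 = 39

39


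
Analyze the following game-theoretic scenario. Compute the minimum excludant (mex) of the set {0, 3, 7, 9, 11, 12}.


Set = {0, 3, 7, 9, 11, 12}
0 is in the set.
1 is NOT in the set. This is the mex.
mex = 1

1


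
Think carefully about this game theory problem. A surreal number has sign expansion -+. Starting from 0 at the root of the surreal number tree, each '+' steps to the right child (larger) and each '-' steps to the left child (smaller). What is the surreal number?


Sign expansion: -+
Rule: track bounds (lo, hi), initially (-inf, +inf). On '+', the current value becomes lo and we move to the simplest number in (value, hi): value + 1 if hi = +inf, otherwise the midpoint (value + hi)/2. On '-', the current value becomes hi and we move to value - 1 if lo = -inf, otherwise the midpoint (lo + value)/2.
Start at 0.
Step 1: sign = -, move left. Bounds: (-inf, 0). Value = -1
Step 2: sign = +, move right. Bounds: (-1, 0). Value = -1/2
The surreal number with sign expansion -+ is -1/2.

-1/2


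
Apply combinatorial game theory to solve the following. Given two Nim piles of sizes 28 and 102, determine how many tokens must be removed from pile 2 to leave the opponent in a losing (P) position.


Piles: 28 and 102
Current XOR: 28 XOR 102 = 122 (non-zero, so this is an N-position).
To make the XOR zero, we need to find a move that balances the piles.
For pile 2 (size 102): target = 102 XOR 122 = 28
We reduce pile 2 from 102 to 28.
Tokens removed: 102 - 28 = 74
Verification: 28 XOR 28 = 0

74


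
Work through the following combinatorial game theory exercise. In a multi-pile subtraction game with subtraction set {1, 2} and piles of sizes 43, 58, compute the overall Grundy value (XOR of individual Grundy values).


Subtraction set: {1, 2}
For this subtraction set, G(n) = n mod 3 (period = max + 1 = 3).
Pile 1 (size 43): G(43) = 43 mod 3 = 1
Pile 2 (size 58): G(58) = 58 mod 3 = 1
Total Grundy value = XOR of all: 1 XOR 1 = 0

0


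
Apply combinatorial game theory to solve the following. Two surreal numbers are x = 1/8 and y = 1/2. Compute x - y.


x = 1/8, y = 1/2
Converting to common denominator: 8
x = 1/8, y = 4/8
x - y = 1/8 - 1/2 = -3/8

-3/8


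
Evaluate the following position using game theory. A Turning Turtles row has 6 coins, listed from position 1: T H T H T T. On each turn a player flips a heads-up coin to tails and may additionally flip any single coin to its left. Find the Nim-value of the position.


Coins: T H T H T T
Key fact: a single head at position k behaves exactly like a Nim heap of size k (turning it to T and optionally flipping a coin at j < k corresponds to moving the heap from k to j, or to 0), and heads combine as a disjunctive sum (two heads at the same place would cancel, matching j XOR j = 0). So the Nim-value is the XOR of the 1-indexed positions of the heads.
Face-up positions (1-indexed): [2, 4]
XOR 0 with 2: 0 XOR 2 = 2
XOR 2 with 4: 2 XOR 4 = 6
Nim-value = 6

6


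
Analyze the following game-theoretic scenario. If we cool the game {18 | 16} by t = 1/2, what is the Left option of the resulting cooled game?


Original game: {18 | 16} (a switch {a | b} with a > b).
Cooling by t (for t below the temperature (a - b)/2 = 1) taxes each move by t: {a | b} cooled by t is {a - t | b + t}.
Cooling amount: t = 1/2
Cooled Left option: 18 - 1/2 = 35/2
Cooled Right option: 16 + 1/2 = 33/2
Cooled game: {35/2 | 33/2}
Left option = 35/2

35/2


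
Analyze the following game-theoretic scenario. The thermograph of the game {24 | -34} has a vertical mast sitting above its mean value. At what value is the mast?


Game = {24 | -34}, a switch {a | b} with numbers a > b.
Its thermograph has left wall a - t and right wall b + t, which meet at t = (a - b)/2, where both equal (a + b)/2. So the mast (mean value) is at (a + b)/2.
Mean = (24 + (-34))/2 = -10/2 = -5

-5


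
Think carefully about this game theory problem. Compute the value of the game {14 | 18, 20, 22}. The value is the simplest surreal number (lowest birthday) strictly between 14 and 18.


Left options: {14}, max = 14
Right options: {18, 20, 22}, min = 18
All options are numbers and max(Left) < min(Right), so by the simplicity theorem the value is the simplest (earliest-born) number strictly between 14 and 18.
Integers 15 through 17 all lie strictly between 14 and 18.
Among integers, the simplest (lowest birthday = smallest |n|; 0 is born on day 0, +-n on day n) is 15.
No non-integer in the interval can be simpler: if x is a non-integer in the interval, then floor(x) or ceil(x) also lies in the interval (the interval contains an integer), and both are proper prefixes of x's sign expansion, i.e. born earlier. So the game value is 15.
Game value = 15

15


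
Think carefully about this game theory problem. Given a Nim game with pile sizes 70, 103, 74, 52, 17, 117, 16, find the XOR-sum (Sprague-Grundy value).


We need the XOR (exclusive or) of all pile sizes.
After XOR-ing pile 1 (size 70): 0 XOR 70 = 70
After XOR-ing pile 2 (size 103): 70 XOR 103 = 33
After XOR-ing pile 3 (size 74): 33 XOR 74 = 107
After XOR-ing pile 4 (size 52): 107 XOR 52 = 95
After XOR-ing pile 5 (size 17): 95 XOR 17 = 78
After XOR-ing pile 6 (size 117): 78 XOR 117 = 59
After XOR-ing pile 7 (size 16): 59 XOR 16 = 43
The Nim-value of this position is 43.

43


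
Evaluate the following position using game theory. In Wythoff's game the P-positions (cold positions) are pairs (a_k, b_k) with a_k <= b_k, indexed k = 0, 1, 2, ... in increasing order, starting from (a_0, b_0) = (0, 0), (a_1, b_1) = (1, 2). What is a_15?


By Wythoff's theorem, a_k = floor(k * phi) and b_k = floor(k * phi^2) = a_k + k, where phi = (1 + sqrt(5))/2 is the golden ratio.
phi = (1 + sqrt(5))/2 = 1.618034
k = 15
k * phi = 15 * 1.618034 = 24.270510
a_15 = floor(k * phi) = 24

24


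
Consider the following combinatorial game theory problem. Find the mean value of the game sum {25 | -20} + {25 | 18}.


G1 = {25 | -20}, G2 = {25 | 18}
Each is a switch {a | b} with numbers a > b; its mean value is (a + b)/2, and mean value is additive over game sums: m(G1 + G2) = m(G1) + m(G2).
Mean of G1 = (25 + (-20))/2 = 5/2 = 5/2
Mean of G2 = (25 + (18))/2 = 43/2 = 43/2
Mean of G1 + G2 = 5/2 + 43/2 = 24

24


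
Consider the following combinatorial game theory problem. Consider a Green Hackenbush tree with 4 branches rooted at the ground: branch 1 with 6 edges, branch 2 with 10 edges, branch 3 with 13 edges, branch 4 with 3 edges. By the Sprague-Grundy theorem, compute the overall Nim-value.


The tree has 4 branches from the ground vertex.
In Green Hackenbush, the Nim-value of a simple path of length k is k.
Branch 1: length 6, Nim-value = 6
Branch 2: length 10, Nim-value = 10
Branch 3: length 13, Nim-value = 13
Branch 4: length 3, Nim-value = 3
Total Nim-value = XOR of all branch values:
0 XOR 6 = 6
6 XOR 10 = 12
12 XOR 13 = 1
1 XOR 3 = 2
Nim-value of the tree = 2

2


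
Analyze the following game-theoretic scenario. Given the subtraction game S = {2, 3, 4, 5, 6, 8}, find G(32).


The subtraction set is S = {2, 3, 4, 5, 6, 8}.
G(k) = mex{ G(k - s) : s in S, s <= k }. We compute iteratively: G(0) = 0.
G(1) = mex({}) = 0
G(2) = mex({0}) = 1
G(3) = mex({0}) = 1
G(4) = mex({0, 1}) = 2
G(5) = mex({0, 1}) = 2
G(6) = mex({0, 1, 2}) = 3
G(7) = mex({0, 1, 2}) = 3
G(8) = mex({0, 1, 2, 3}) = 4
G(9) = mex({0, 1, 2, 3}) = 4
G(10) = mex({1, 2, 3, 4}) = 0
G(11) = mex({1, 2, 3, 4}) = 0
G(12) = mex({0, 2, 3, 4}) = 1
G(13) = mex({0, 2, 3, 4}) = 1
G(14) = mex({0, 1, 3, 4}) = 2
G(15) = mex({0, 1, 3, 4}) = 2
G(16) = mex({0, 1, 2, 4}) = 3
G(17) = mex({0, 1, 2, 4}) = 3
Observe that G(10)..G(17) = 0, 0, 1, 1, 2, 2, 3, 3 repeats G(0)..G(7) = 0, 0, 1, 1, 2, 2, 3, 3.
For k >= max(S) = 8, G(k) is determined by the previous 8 values G(k-8)..G(k-1); a window of 8 consecutive values has recurred shifted by 10, so by induction G(k + 10) = G(k) for all k >= 0: the sequence is periodic from the start with period 10.
One period: G(0..9) = 0, 0, 1, 1, 2, 2, 3, 3, 4, 4.
32 mod 10 = 2, so G(32) = G(2) = 1.

1


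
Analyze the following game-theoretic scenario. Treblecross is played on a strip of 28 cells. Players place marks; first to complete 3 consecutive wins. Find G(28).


Treblecross: place X on empty cells; 3-in-a-row wins.
Playing within two cells of an existing X lets the opponent win at once, so sensible play treats the cells i-2..i+2 around each X as dead. The player left with no safe cell loses, so this is a normal-play take-away game on strips of safe cells.
Placing X at cell i (0-indexed) of a strip of k safe cells leaves independent strips of sizes max(0, i-2) and max(0, k-i-3). Hence G(k) = mex{ G(max(0,i-2)) XOR G(max(0,k-i-3)) : 0 <= i < k }, with G(0) = 0.
G(1): splits (0,0):0^0=0 -> mex({0}) = 1
G(2): splits (0,0):0^0=0 -> mex({0}) = 1
G(3): splits (0,0):0^0=0 -> mex({0}) = 1
G(4): splits (0,1):0^1=1 (0,0):0^0=0 -> mex({0, 1}) = 2
G(5): splits (0,2):0^1=1 (0,1):0^1=1 (0,0):0^0=0 -> mex({0, 1}) = 2
G(6) = mex({1}) = 0
G(7) = mex({0, 1, 2}) = 3
G(8) = mex({0, 1, 2}) = 3
G(9) = mex({0, 2}) = 1
G(10) = mex({0, 2, 3}) = 1
G(11) = mex({0, 3}) = 1
G(12) = mex({1, 3}) = 0
G(13) = mex({0, 1, 2, 3}) = 4
G(14) = mex({0, 1, 2}) = 3
G(15) = mex({0, 1, 2}) = 3
G(16) = mex({0, 1, 2, 4}) = 3
G(17) = mex({0, 1, 3, 4}) = 2
G(18) = mex({0, 1, 3, 4}) = 2
G(19) = mex({0, 1, 3, 5}) = 2
G(20) = mex({0, 1, 2, 3, 5}) = 4
G(21) = mex({0, 1, 2, 3, 5}) = 4
G(22) = mex({1, 2, 6}) = 0
G(23) = mex({0, 1, 2, 3, 4, 6}) = 5
G(24) = mex({0, 1, 2, 3, 4}) = 5
G(25) = mex({0, 1, 3, 4, 7}) = 2
G(26) = mex({0, 1, 3, 4, 5, 7}) = 2
G(27) = mex({0, 1, 3, 5}) = 2
G(28) = mex({0, 1, 2, 5}) = 3
Therefore G(28) = 3.

3


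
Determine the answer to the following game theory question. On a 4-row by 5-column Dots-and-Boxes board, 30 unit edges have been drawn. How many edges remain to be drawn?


Grid: 4 x 5 boxes, i.e. 5 rows and 6 columns of dots.
Horizontal edges: (rows + 1) * cols = 5 * 5 = 25
Vertical edges: rows * (cols + 1) = 4 * 6 = 24
Total edges: 25 + 24 = 49
Edges drawn: 30
Remaining: 49 - 30 = 19

19


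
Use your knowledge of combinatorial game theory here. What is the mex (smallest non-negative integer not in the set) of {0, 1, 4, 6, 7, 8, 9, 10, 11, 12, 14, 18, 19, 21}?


Set = {0, 1, 4, 6, 7, 8, 9, 10, 11, 12, 14, 18, 19, 21}
0 is in the set.
1 is in the set.
2 is NOT in the set. This is the mex.
mex = 2

2


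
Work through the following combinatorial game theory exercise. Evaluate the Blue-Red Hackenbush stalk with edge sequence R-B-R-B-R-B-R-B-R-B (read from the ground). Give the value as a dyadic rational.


Edges (from ground): R-B-R-B-R-B-R-B-R-B
By Berlekamp's sign-expansion rule, a Blue-Red Hackenbush stalk has the value of the surreal number whose sign sequence is the edge sequence with B -> + and R -> -.
Sign sequence: -+-+-+-+-+
Trace the sign expansion in the surreal number tree, starting from 0:
Edge 1: R (sign -) -> bounds (-inf, 0), value = -1
Edge 2: B (sign +) -> bounds (-1, 0), value = -1/2
Edge 3: R (sign -) -> bounds (-1, -1/2), value = -3/4
Edge 4: B (sign +) -> bounds (-3/4, -1/2), value = -5/8
Edge 5: R (sign -) -> bounds (-3/4, -5/8), value = -11/16
Edge 6: B (sign +) -> bounds (-11/16, -5/8), value = -21/32
Edge 7: R (sign -) -> bounds (-11/16, -21/32), value = -43/64
Edge 8: B (sign +) -> bounds (-43/64, -21/32), value = -85/128
Edge 9: R (sign -) -> bounds (-43/64, -85/128), value = -171/256
Edge 10: B (sign +) -> bounds (-171/256, -85/128), value = -341/512
Game value = -341/512

-341/512


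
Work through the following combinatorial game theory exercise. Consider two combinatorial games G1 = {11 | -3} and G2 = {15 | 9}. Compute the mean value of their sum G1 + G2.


G1 = {11 | -3}, G2 = {15 | 9}
Each is a switch {a | b} with numbers a > b; its mean value is (a + b)/2, and mean value is additive over game sums: m(G1 + G2) = m(G1) + m(G2).
Mean of G1 = (11 + (-3))/2 = 8/2 = 4
Mean of G2 = (15 + (9))/2 = 24/2 = 12
Mean of G1 + G2 = 4 + 12 = 16

16


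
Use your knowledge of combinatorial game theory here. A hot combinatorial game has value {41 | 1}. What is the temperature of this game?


The game is {41 | 1}, a switch {a | b} with numbers a > b.
Cooling {a | b} by t gives {a - t | b + t}, which stops being hot when a - t = b + t, i.e. at t = (a - b)/2. So the temperature of a switch is (a - b)/2.
Temperature = (Left option - Right option) / 2
= (41 - (1)) / 2
= 40 / 2
= 20

20


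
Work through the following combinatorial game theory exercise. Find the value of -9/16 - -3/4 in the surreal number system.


x = -9/16, y = -3/4
Converting to common denominator: 16
x = -9/16, y = -12/16
x - y = -9/16 - -3/4 = 3/16

3/16


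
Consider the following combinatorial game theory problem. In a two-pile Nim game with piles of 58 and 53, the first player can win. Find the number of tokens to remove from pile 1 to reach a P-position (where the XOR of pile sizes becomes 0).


Piles: 58 and 53
Current XOR: 58 XOR 53 = 15 (non-zero, so this is an N-position).
To make the XOR zero, we need to find a move that balances the piles.
For pile 1 (size 58): target = 58 XOR 15 = 53
We reduce pile 1 from 58 to 53.
Tokens removed: 58 - 53 = 5
Verification: 53 XOR 53 = 0

5


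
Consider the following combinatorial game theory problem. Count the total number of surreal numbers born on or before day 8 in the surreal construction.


Day 0: {|} = 0 is born. Count = 1.
Day n: the number of surreal numbers born by day n is 2^(n+1) - 1.
By day 0: 2^1 - 1 = 1
By day 1: 2^2 - 1 = 3
By day 2: 2^3 - 1 = 7
By day 3: 2^4 - 1 = 15
By day 4: 2^5 - 1 = 31
By day 5: 2^6 - 1 = 63
By day 6: 2^7 - 1 = 127
By day 7: 2^8 - 1 = 255
By day 8: 2^9 - 1 = 511
By day 8: 511 surreal numbers.

511


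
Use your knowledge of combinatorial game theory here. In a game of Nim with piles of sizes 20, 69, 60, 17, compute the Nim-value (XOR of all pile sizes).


We need the XOR (exclusive or) of all pile sizes.
After XOR-ing pile 1 (size 20): 0 XOR 20 = 20
After XOR-ing pile 2 (size 69): 20 XOR 69 = 81
After XOR-ing pile 3 (size 60): 81 XOR 60 = 109
After XOR-ing pile 4 (size 17): 109 XOR 17 = 124
The Nim-value of this position is 124.

124


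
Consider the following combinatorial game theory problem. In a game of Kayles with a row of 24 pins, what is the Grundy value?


Kayles: a move removes 1 or 2 adjacent pins from a contiguous row.
Removing pins from a row of k leaves two independent rows (a, b) with a + b = k - 1 (one pin) or a + b = k - 2 (two pins); an end removal gives a = 0.
By Sprague-Grundy, G(k) = mex{ G(a) XOR G(b) } over all these splits. G(0) = 0.
G(1): splits (0,0):0^0=0 -> mex({0}) = 1
G(2): splits (0,1):0^1=1 (0,0):0^0=0 -> mex({0, 1}) = 2
G(3): splits (0,2):0^2=2 (1,1):1^1=0 (0,1):0^1=1 -> mex({0, 1, 2}) = 3
G(4): splits (0,3):0^3=3 (1,2):1^2=3 (0,2):0^2=2 (1,1):1^1=0 -> mex({0, 2, 3}) = 1
G(5): splits (0,4):0^1=1 (1,3):1^3=2 (2,2):2^2=0 (0,3):0^3=3 (1,2):1^2=3 -> mex({0, 1, 2, 3}) = 4
G(6) = mex({0, 1, 2, 4}) = 3
G(7) = mex({0, 1, 3, 4, 5}) = 2
G(8) = mex({0, 2, 3, 5, 6}) = 1
G(9) = mex({0, 1, 2, 3, 6, 7}) = 4
G(10) = mex({0, 1, 3, 4, 5, 7}) = 2
G(11) = mex({0, 1, 2, 3, 4, 5}) = 6
G(12) = mex({0, 1, 2, 3, 5, 6, 7}) = 4
G(13) = mex({0, 2, 3, 4, 6, 7}) = 1
G(14) = mex({0, 1, 4, 5, 6, 7}) = 2
G(15) = mex({0, 1, 2, 3, 4, 5, 6}) = 7
G(16) = mex({0, 2, 3, 5, 6, 7}) = 1
G(17) = mex({0, 1, 2, 3, 5, 6, 7}) = 4
G(18) = mex({0, 1, 2, 4, 5, 6}) = 3
G(19) = mex({0, 1, 3, 4, 5, 7}) = 2
G(20) = mex({0, 2, 3, 4, 5, 6, 7}) = 1
G(21) = mex({0, 1, 2, 3, 5, 6, 7}) = 4
G(22) = mex({0, 1, 2, 3, 4, 5, 7}) = 6
G(23) = mex({0, 1, 2, 3, 4, 5, 6}) = 7
G(24) = mex({0, 1, 2, 3, 5, 6, 7}) = 4
Therefore G(24) = 4.

4


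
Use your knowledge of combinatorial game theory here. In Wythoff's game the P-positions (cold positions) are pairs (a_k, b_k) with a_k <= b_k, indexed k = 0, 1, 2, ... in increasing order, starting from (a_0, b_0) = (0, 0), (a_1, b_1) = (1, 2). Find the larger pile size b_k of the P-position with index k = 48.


By Wythoff's theorem, a_k = floor(k * phi) and b_k = floor(k * phi^2) = a_k + k, where phi = (1 + sqrt(5))/2 is the golden ratio.
phi = (1 + sqrt(5))/2 = 1.618034
phi^2 = phi + 1 = 2.618034
k = 48
k * phi^2 = 48 * 2.618034 = 125.665631
b_48 = floor(k * phi^2) = 125 (check: a_48 + k = 77 + 48 = 125)

125


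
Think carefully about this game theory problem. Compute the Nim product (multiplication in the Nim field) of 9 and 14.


Nim multiplication is bilinear over XOR: (u XOR v) * w = (u*w) XOR (v*w).
So we split each operand into its bit components and XOR the pairwise Nim products.
9 = 1 + 8 (as XOR of powers of 2).
14 = 2 + 4 + 8 (as XOR of powers of 2).
Using the standard Nim-product table on single bits:
  2*2 = 3,   2*4 = 8,   2*8 = 12,
  4*4 = 6,   4*8 = 11,  8*8 = 13,
and  1*x = x (identity), k*l = l*k (commutative).
Pairwise Nim products:
  1 * 2 = 2
  1 * 4 = 4
  1 * 8 = 8
  8 * 2 = 12
  8 * 4 = 11
  8 * 8 = 13
XOR them: 2 XOR 4 XOR 8 XOR 12 XOR 11 XOR 13 = 4.
Result: 9 * 14 = 4 (in Nim).

4


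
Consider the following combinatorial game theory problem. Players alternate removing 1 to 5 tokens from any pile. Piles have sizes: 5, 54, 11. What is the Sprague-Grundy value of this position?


Subtraction set: {1, 2, 3, 4, 5}
For this subtraction set, G(n) = n mod 6 (period = max + 1 = 6).
Pile 1 (size 5): G(5) = 5 mod 6 = 5
Pile 2 (size 54): G(54) = 54 mod 6 = 0
Pile 3 (size 11): G(11) = 11 mod 6 = 5
Total Grundy value = XOR of all: 5 XOR 0 XOR 5 = 0

0


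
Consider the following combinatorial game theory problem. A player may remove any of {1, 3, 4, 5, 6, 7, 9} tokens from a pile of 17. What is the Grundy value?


The subtraction set is S = {1, 3, 4, 5, 6, 7, 9}.
G(k) = mex{ G(k - s) : s in S, s <= k }. We compute iteratively: G(0) = 0.
G(1) = mex({0}) = 1
G(2) = mex({1}) = 0
G(3) = mex({0}) = 1
G(4) = mex({0, 1}) = 2
G(5) = mex({0, 1, 2}) = 3
G(6) = mex({0, 1, 3}) = 2
G(7) = mex({0, 1, 2}) = 3
G(8) = mex({0, 1, 2, 3}) = 4
G(9) = mex({0, 1, 2, 3, 4}) = 5
G(10) = mex({1, 2, 3, 5}) = 0
G(11) = mex({0, 2, 3, 4}) = 1
G(12) = mex({1, 2, 3, 4, 5}) = 0
G(13) = mex({0, 2, 3, 4, 5}) = 1
G(14) = mex({0, 1, 3, 4, 5}) = 2
G(15) = mex({0, 1, 2, 4, 5}) = 3
G(16) = mex({0, 1, 3, 5}) = 2
G(17) = mex({0, 1, 2, 4}) = 3
Therefore G(17) = 3.

3


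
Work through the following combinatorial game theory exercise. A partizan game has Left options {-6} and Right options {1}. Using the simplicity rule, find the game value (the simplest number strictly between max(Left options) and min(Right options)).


Left options: {-6}, max = -6
Right options: {1}, min = 1
All options are numbers and max(Left) < min(Right), so by the simplicity theorem the value is the simplest (earliest-born) number strictly between -6 and 1.
Integers -5 through 0 all lie strictly between -6 and 1.
Among integers, the simplest (lowest birthday = smallest |n|; 0 is born on day 0, +-n on day n) is 0.
No non-integer in the interval can be simpler: if x is a non-integer in the interval, then floor(x) or ceil(x) also lies in the interval (the interval contains an integer), and both are proper prefixes of x's sign expansion, i.e. born earlier. So the game value is 0.
Game value = 0

0


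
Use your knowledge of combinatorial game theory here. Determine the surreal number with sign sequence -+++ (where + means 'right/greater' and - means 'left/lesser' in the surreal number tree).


Sign expansion: -+++
Rule: track bounds (lo, hi), initially (-inf, +inf). On '+', the current value becomes lo and we move to the simplest number in (value, hi): value + 1 if hi = +inf, otherwise the midpoint (value + hi)/2. On '-', the current value becomes hi and we move to value - 1 if lo = -inf, otherwise the midpoint (lo + value)/2.
Start at 0.
Step 1: sign = -, move left. Bounds: (-inf, 0). Value = -1
Step 2: sign = +, move right. Bounds: (-1, 0). Value = -1/2
Step 3: sign = +, move right. Bounds: (-1/2, 0). Value = -1/4
Step 4: sign = +, move right. Bounds: (-1/4, 0). Value = -1/8
The surreal number with sign expansion -+++ is -1/8.

-1/8


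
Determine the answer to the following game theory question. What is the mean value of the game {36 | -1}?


Game = {36 | -1}, a switch {a | b} with numbers a > b.
Its thermograph has left wall a - t and right wall b + t, which meet at t = (a - b)/2, where both equal (a + b)/2. So the mast (mean value) is at (a + b)/2.
Mean = (36 + (-1))/2 = 35/2 = 35/2

35/2


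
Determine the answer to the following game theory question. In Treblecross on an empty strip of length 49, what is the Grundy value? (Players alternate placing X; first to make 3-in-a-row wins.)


Treblecross: place X on empty cells; 3-in-a-row wins.
Playing within two cells of an existing X lets the opponent win at once, so sensible play treats the cells i-2..i+2 around each X as dead. The player left with no safe cell loses, so this is a normal-play take-away game on strips of safe cells.
Placing X at cell i (0-indexed) of a strip of k safe cells leaves independent strips of sizes max(0, i-2) and max(0, k-i-3). Hence G(k) = mex{ G(max(0,i-2)) XOR G(max(0,k-i-3)) : 0 <= i < k }, with G(0) = 0.
G(1): splits (0,0):0^0=0 -> mex({0}) = 1
G(2): splits (0,0):0^0=0 -> mex({0}) = 1
G(3): splits (0,0):0^0=0 -> mex({0}) = 1
G(4): splits (0,1):0^1=1 (0,0):0^0=0 -> mex({0, 1}) = 2
G(5): splits (0,2):0^1=1 (0,1):0^1=1 (0,0):0^0=0 -> mex({0, 1}) = 2
G(6) = mex({1}) = 0
G(7) = mex({0, 1, 2}) = 3
G(8) = mex({0, 1, 2}) = 3
G(9) = mex({0, 2}) = 1
G(10) = mex({0, 2, 3}) = 1
G(11) = mex({0, 3}) = 1
G(12) = mex({1, 3}) = 0
G(13) = mex({0, 1, 2, 3}) = 4
G(14) = mex({0, 1, 2}) = 3
G(15) = mex({0, 1, 2}) = 3
G(16) = mex({0, 1, 2, 4}) = 3
G(17) = mex({0, 1, 3, 4}) = 2
G(18) = mex({0, 1, 3, 4}) = 2
G(19) = mex({0, 1, 3, 5}) = 2
G(20) = mex({0, 1, 2, 3, 5}) = 4
G(21) = mex({0, 1, 2, 3, 5}) = 4
G(22) = mex({1, 2, 6}) = 0
G(23) = mex({0, 1, 2, 3, 4, 6}) = 5
G(24) = mex({0, 1, 2, 3, 4}) = 5
G(25) = mex({0, 1, 3, 4, 7}) = 2
G(26) = mex({0, 1, 3, 4, 5, 7}) = 2
G(27) = mex({0, 1, 3, 5}) = 2
G(28) = mex({0, 1, 2, 5}) = 3
G(29) = mex({0, 1, 2, 4, 5, 6}) = 3
G(30) = mex({1, 2, 4, 6}) = 0
G(31) = mex({0, 1, 2, 3, 4, 6}) = 5
G(32) = mex({1, 2, 3, 4, 7}) = 0
G(33) = mex({0, 3, 7}) = 1
G(34) = mex({0, 2, 3, 5, 7}) = 1
G(35) = mex({0, 2, 3, 5, 6}) = 1
G(36) = mex({0, 1, 2, 5, 6}) = 3
G(37) = mex({0, 1, 2, 4, 5, 6}) = 3
G(38) = mex({0, 1, 2, 4}) = 3
G(39) = mex({0, 1, 2, 3, 4, 7}) = 5
G(40) = mex({0, 1, 2, 3, 4, 5, 7}) = 6
G(41) = mex({0, 1, 2, 3, 5, 7}) = 4
G(42) = mex({0, 1, 2, 3, 5, 6, 7}) = 4
G(43) = mex({0, 2, 3, 5, 6}) = 1
G(44) = mex({1, 2, 3, 4, 5, 6}) = 0
G(45) = mex({0, 1, 2, 3, 4, 6, 7}) = 5
G(46) = mex({0, 1, 2, 3, 4, 7}) = 5
G(47) = mex({0, 1, 2, 3, 4, 5, 7}) = 6
G(48) = mex({0, 1, 2, 3, 4, 5, 7}) = 6
G(49) = mex({0, 1, 3, 4, 5, 7}) = 2
Therefore G(49) = 2.

2


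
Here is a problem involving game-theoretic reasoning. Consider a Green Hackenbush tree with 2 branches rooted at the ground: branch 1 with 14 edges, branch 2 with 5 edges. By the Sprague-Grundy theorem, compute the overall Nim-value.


The tree has 2 branches from the ground vertex.
In Green Hackenbush, the Nim-value of a simple path of length k is k.
Branch 1: length 14, Nim-value = 14
Branch 2: length 5, Nim-value = 5
Total Nim-value = XOR of all branch values:
0 XOR 14 = 14
14 XOR 5 = 11
Nim-value of the tree = 11

11


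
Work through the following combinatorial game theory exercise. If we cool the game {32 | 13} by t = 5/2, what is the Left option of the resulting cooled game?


Original game: {32 | 13} (a switch {a | b} with a > b).
Cooling by t (for t below the temperature (a - b)/2 = 19/2) taxes each move by t: {a | b} cooled by t is {a - t | b + t}.
Cooling amount: t = 5/2
Cooled Left option: 32 - 5/2 = 59/2
Cooled Right option: 13 + 5/2 = 31/2
Cooled game: {59/2 | 31/2}
Left option = 59/2

59/2


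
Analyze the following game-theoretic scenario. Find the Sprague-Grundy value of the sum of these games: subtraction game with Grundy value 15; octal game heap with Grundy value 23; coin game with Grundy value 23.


By the Sprague-Grundy theorem, the Grundy value of a sum of games is the XOR of individual Grundy values.
subtraction game: Grundy value = 15. Running XOR: 0 XOR 15 = 15
octal game heap: Grundy value = 23. Running XOR: 15 XOR 23 = 24
coin game: Grundy value = 23. Running XOR: 24 XOR 23 = 15
The combined Grundy value is 15.

15


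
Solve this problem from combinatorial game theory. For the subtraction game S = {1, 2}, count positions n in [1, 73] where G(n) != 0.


Subtraction set S = {1, 2}, so G(n) = n mod 3.
G(n) = 0 when n is a multiple of 3.
Multiples of 3 in [1, 73]: 24
N-positions (nonzero Grundy) = 73 - 24 = 49

49


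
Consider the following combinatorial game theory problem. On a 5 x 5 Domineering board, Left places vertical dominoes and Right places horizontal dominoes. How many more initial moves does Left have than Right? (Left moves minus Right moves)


Board is 5 x 5 (rows x cols).
Left (vertical) placements: (rows-1) * cols = 4 * 5 = 20
Right (horizontal) placements: rows * (cols-1) = 5 * 4 = 20
Advantage = Left - Right = 20 - 20 = 0

0


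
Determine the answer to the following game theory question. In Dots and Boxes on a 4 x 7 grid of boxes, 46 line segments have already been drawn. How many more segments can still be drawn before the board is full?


Grid: 4 x 7 boxes, i.e. 5 rows and 8 columns of dots.
Horizontal edges: (rows + 1) * cols = 5 * 7 = 35
Vertical edges: rows * (cols + 1) = 4 * 8 = 32
Total edges: 35 + 32 = 67
Edges drawn: 46
Remaining: 67 - 46 = 21

21


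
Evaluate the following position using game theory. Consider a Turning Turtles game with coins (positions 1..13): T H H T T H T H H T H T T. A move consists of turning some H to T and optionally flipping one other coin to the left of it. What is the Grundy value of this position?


Coins: T H H T T H T H H T H T T
Key fact: a single head at position k behaves exactly like a Nim heap of size k (turning it to T and optionally flipping a coin at j < k corresponds to moving the heap from k to j, or to 0), and heads combine as a disjunctive sum (two heads at the same place would cancel, matching j XOR j = 0). So the Nim-value is the XOR of the 1-indexed positions of the heads.
Face-up positions (1-indexed): [2, 3, 6, 8, 9, 11]
XOR 0 with 2: 0 XOR 2 = 2
XOR 2 with 3: 2 XOR 3 = 1
XOR 1 with 6: 1 XOR 6 = 7
XOR 7 with 8: 7 XOR 8 = 15
XOR 15 with 9: 15 XOR 9 = 6
XOR 6 with 11: 6 XOR 11 = 13
Nim-value = 13

13


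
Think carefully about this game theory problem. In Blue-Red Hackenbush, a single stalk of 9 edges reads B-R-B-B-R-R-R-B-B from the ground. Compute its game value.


Edges (from ground): B-R-B-B-R-R-R-B-B
By Berlekamp's sign-expansion rule, a Blue-Red Hackenbush stalk has the value of the surreal number whose sign sequence is the edge sequence with B -> + and R -> -.
Sign sequence: +-++---++
Trace the sign expansion in the surreal number tree, starting from 0:
Edge 1: B (sign +) -> bounds (0, +inf), value = 1
Edge 2: R (sign -) -> bounds (0, 1), value = 1/2
Edge 3: B (sign +) -> bounds (1/2, 1), value = 3/4
Edge 4: B (sign +) -> bounds (3/4, 1), value = 7/8
Edge 5: R (sign -) -> bounds (3/4, 7/8), value = 13/16
Edge 6: R (sign -) -> bounds (3/4, 13/16), value = 25/32
Edge 7: R (sign -) -> bounds (3/4, 25/32), value = 49/64
Edge 8: B (sign +) -> bounds (49/64, 25/32), value = 99/128
Edge 9: B (sign +) -> bounds (99/128, 25/32), value = 199/256
Game value = 199/256

199/256


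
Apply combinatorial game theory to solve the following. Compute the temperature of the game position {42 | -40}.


The game is {42 | -40}, a switch {a | b} with numbers a > b.
Cooling {a | b} by t gives {a - t | b + t}, which stops being hot when a - t = b + t, i.e. at t = (a - b)/2. So the temperature of a switch is (a - b)/2.
Temperature = (Left option - Right option) / 2
= (42 - (-40)) / 2
= 82 / 2
= 41

41


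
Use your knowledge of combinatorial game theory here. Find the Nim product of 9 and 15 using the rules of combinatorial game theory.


Nim multiplication is bilinear over XOR: (u XOR v) * w = (u*w) XOR (v*w).
So we split each operand into its bit components and XOR the pairwise Nim products.
9 = 1 + 8 (as XOR of powers of 2).
15 = 1 + 2 + 4 + 8 (as XOR of powers of 2).
Using the standard Nim-product table on single bits:
  2*2 = 3,   2*4 = 8,   2*8 = 12,
  4*4 = 6,   4*8 = 11,  8*8 = 13,
and  1*x = x (identity), k*l = l*k (commutative).
Pairwise Nim products:
  1 * 1 = 1
  1 * 2 = 2
  1 * 4 = 4
  1 * 8 = 8
  8 * 1 = 8
  8 * 2 = 12
  8 * 4 = 11
  8 * 8 = 13
XOR them: 1 XOR 2 XOR 4 XOR 8 XOR 8 XOR 12 XOR 11 XOR 13 = 13.
Result: 9 * 15 = 13 (in Nim).

13


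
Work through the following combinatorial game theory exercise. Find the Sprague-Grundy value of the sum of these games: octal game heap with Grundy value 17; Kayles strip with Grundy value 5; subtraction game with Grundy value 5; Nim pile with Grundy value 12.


By the Sprague-Grundy theorem, the Grundy value of a sum of games is the XOR of individual Grundy values.
octal game heap: Grundy value = 17. Running XOR: 0 XOR 17 = 17
Kayles strip: Grundy value = 5. Running XOR: 17 XOR 5 = 20
subtraction game: Grundy value = 5. Running XOR: 20 XOR 5 = 17
Nim pile: Grundy value = 12. Running XOR: 17 XOR 12 = 29
The combined Grundy value is 29.

29


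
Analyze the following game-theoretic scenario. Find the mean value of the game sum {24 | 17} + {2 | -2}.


G1 = {24 | 17}, G2 = {2 | -2}
Each is a switch {a | b} with numbers a > b; its mean value is (a + b)/2, and mean value is additive over game sums: m(G1 + G2) = m(G1) + m(G2).
Mean of G1 = (24 + (17))/2 = 41/2 = 41/2
Mean of G2 = (2 + (-2))/2 = 0/2 = 0
Mean of G1 + G2 = 41/2 + 0 = 41/2

41/2


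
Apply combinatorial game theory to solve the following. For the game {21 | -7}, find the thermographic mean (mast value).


Game = {21 | -7}, a switch {a | b} with numbers a > b.
Its thermograph has left wall a - t and right wall b + t, which meet at t = (a - b)/2, where both equal (a + b)/2. So the mast (mean value) is at (a + b)/2.
Mean = (21 + (-7))/2 = 14/2 = 7

7


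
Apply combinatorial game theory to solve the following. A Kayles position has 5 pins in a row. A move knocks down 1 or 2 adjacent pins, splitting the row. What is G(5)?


Kayles: a move removes 1 or 2 adjacent pins from a contiguous row.
Removing pins from a row of k leaves two independent rows (a, b) with a + b = k - 1 (one pin) or a + b = k - 2 (two pins); an end removal gives a = 0.
By Sprague-Grundy, G(k) = mex{ G(a) XOR G(b) } over all these splits. G(0) = 0.
G(1): splits (0,0):0^0=0 -> mex({0}) = 1
G(2): splits (0,1):0^1=1 (0,0):0^0=0 -> mex({0, 1}) = 2
G(3): splits (0,2):0^2=2 (1,1):1^1=0 (0,1):0^1=1 -> mex({0, 1, 2}) = 3
G(4): splits (0,3):0^3=3 (1,2):1^2=3 (0,2):0^2=2 (1,1):1^1=0 -> mex({0, 2, 3}) = 1
G(5): splits (0,4):0^1=1 (1,3):1^3=2 (2,2):2^2=0 (0,3):0^3=3 (1,2):1^2=3 -> mex({0, 1, 2, 3}) = 4
Therefore G(5) = 4.

4


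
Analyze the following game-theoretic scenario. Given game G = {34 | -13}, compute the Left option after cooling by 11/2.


Original game: {34 | -13} (a switch {a | b} with a > b).
Cooling by t (for t below the temperature (a - b)/2 = 47/2) taxes each move by t: {a | b} cooled by t is {a - t | b + t}.
Cooling amount: t = 11/2
Cooled Left option: 34 - 11/2 = 57/2
Cooled Right option: -13 + 11/2 = -15/2
Cooled game: {57/2 | -15/2}
Left option = 57/2

57/2


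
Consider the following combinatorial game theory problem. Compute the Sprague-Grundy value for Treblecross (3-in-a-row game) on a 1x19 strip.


Treblecross: place X on empty cells; 3-in-a-row wins.
Playing within two cells of an existing X lets the opponent win at once, so sensible play treats the cells i-2..i+2 around each X as dead. The player left with no safe cell loses, so this is a normal-play take-away game on strips of safe cells.
Placing X at cell i (0-indexed) of a strip of k safe cells leaves independent strips of sizes max(0, i-2) and max(0, k-i-3). Hence G(k) = mex{ G(max(0,i-2)) XOR G(max(0,k-i-3)) : 0 <= i < k }, with G(0) = 0.
G(1): splits (0,0):0^0=0 -> mex({0}) = 1
G(2): splits (0,0):0^0=0 -> mex({0}) = 1
G(3): splits (0,0):0^0=0 -> mex({0}) = 1
G(4): splits (0,1):0^1=1 (0,0):0^0=0 -> mex({0, 1}) = 2
G(5): splits (0,2):0^1=1 (0,1):0^1=1 (0,0):0^0=0 -> mex({0, 1}) = 2
G(6) = mex({1}) = 0
G(7) = mex({0, 1, 2}) = 3
G(8) = mex({0, 1, 2}) = 3
G(9) = mex({0, 2}) = 1
G(10) = mex({0, 2, 3}) = 1
G(11) = mex({0, 3}) = 1
G(12) = mex({1, 3}) = 0
G(13) = mex({0, 1, 2, 3}) = 4
G(14) = mex({0, 1, 2}) = 3
G(15) = mex({0, 1, 2}) = 3
G(16) = mex({0, 1, 2, 4}) = 3
G(17) = mex({0, 1, 3, 4}) = 2
G(18) = mex({0, 1, 3, 4}) = 2
G(19) = mex({0, 1, 3, 5}) = 2
Therefore G(19) = 2.

2


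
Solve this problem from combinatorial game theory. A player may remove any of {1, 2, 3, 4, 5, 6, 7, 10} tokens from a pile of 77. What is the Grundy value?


The subtraction set is S = {1, 2, 3, 4, 5, 6, 7, 10}.
G(k) = mex{ G(k - s) : s in S, s <= k }. We compute iteratively: G(0) = 0.
G(1) = mex({0}) = 1
G(2) = mex({0, 1}) = 2
G(3) = mex({0, 1, 2}) = 3
G(4) = mex({0, 1, 2, 3}) = 4
G(5) = mex({0, 1, 2, 3, 4}) = 5
G(6) = mex({0, 1, 2, 3, 4, 5}) = 6
G(7) = mex({0, 1, 2, 3, 4, 5, 6}) = 7
G(8) = mex({1, 2, 3, 4, 5, 6, 7}) = 0
G(9) = mex({0, 2, 3, 4, 5, 6, 7}) = 1
G(10) = mex({0, 1, 3, 4, 5, 6, 7}) = 2
G(11) = mex({0, 1, 2, 4, 5, 6, 7}) = 3
G(12) = mex({0, 1, 2, 3, 5, 6, 7}) = 4
G(13) = mex({0, 1, 2, 3, 4, 6, 7}) = 5
G(14) = mex({0, 1, 2, 3, 4, 5, 7}) = 6
G(15) = mex({0, 1, 2, 3, 4, 5, 6}) = 7
G(16) = mex({1, 2, 3, 4, 5, 6, 7}) = 0
G(17) = mex({0, 2, 3, 4, 5, 6, 7}) = 1
Observe that G(8)..G(17) = 0, 1, 2, 3, 4, 5, 6, 7, 0, 1 repeats G(0)..G(9) = 0, 1, 2, 3, 4, 5, 6, 7, 0, 1.
For k >= max(S) = 10, G(k) is determined by the previous 10 values G(k-10)..G(k-1); a window of 10 consecutive values has recurred shifted by 8, so by induction G(k + 8) = G(k) for all k >= 0: the sequence is periodic from the start with period 8.
One period: G(0..7) = 0, 1, 2, 3, 4, 5, 6, 7.
77 mod 8 = 5, so G(77) = G(5) = 5.

5


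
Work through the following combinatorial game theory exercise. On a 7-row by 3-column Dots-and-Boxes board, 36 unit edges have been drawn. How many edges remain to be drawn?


Grid: 7 x 3 boxes, i.e. 8 rows and 4 columns of dots.
Horizontal edges: (rows + 1) * cols = 8 * 3 = 24
Vertical edges: rows * (cols + 1) = 7 * 4 = 28
Total edges: 24 + 28 = 52
Edges drawn: 36
Remaining: 52 - 36 = 16

16


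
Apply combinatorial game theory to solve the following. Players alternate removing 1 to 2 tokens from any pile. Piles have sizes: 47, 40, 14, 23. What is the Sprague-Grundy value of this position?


Subtraction set: {1, 2}
For this subtraction set, G(n) = n mod 3 (period = max + 1 = 3).
Pile 1 (size 47): G(47) = 47 mod 3 = 2
Pile 2 (size 40): G(40) = 40 mod 3 = 1
Pile 3 (size 14): G(14) = 14 mod 3 = 2
Pile 4 (size 23): G(23) = 23 mod 3 = 2
Total Grundy value = XOR of all: 2 XOR 1 XOR 2 XOR 2 = 3

3
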